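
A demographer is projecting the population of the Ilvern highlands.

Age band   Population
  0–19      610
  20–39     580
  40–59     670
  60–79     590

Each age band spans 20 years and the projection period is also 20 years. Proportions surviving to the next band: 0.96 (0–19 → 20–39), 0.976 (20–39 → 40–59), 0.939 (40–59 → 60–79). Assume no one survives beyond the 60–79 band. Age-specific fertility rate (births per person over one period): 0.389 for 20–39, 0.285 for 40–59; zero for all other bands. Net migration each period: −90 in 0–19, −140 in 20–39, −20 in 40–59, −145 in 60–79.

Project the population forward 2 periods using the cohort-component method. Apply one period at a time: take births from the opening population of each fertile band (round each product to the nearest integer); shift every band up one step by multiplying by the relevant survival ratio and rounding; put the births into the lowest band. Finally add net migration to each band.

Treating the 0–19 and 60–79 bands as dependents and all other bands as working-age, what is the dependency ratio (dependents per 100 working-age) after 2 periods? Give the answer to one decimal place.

103.1

Let band 1 be 0–19 through band 4 = 60–79.
— Period 1 —
Births: 580 * 0.389 = 226  |  670 * 0.285 = 191 → total 417
Band 2: 610 * 0.96 = 586
Band 3: 580 * 0.976 = 566
Band 4: 670 * 0.939 = 629
Net migration: Band 1 − 90 → 327; Band 2 − 140 → 446; Band 3 − 20 → 546; Band 4 − 145 → 484
Population now: 0–19=327, 20–39=446, 40–59=546, 60–79=484
— Period 2 —
Births: 446 * 0.389 = 173  |  546 * 0.285 = 156 → total 329
Band 2: 327 * 0.96 = 314
Band 3: 446 * 0.976 = 435
Band 4: 546 * 0.939 = 513
Net migration: Band 1 − 90 → 239; Band 2 − 140 → 174; Band 3 − 20 → 415; Band 4 − 145 → 368
Population now: 0–19=239, 20–39=174, 40–59=415, 60–79=368
Dependents (band 0–19 + band 60–79) = 239 + 368 = 607; working-age = 589; ratio = 607/589 × 100 = 103.1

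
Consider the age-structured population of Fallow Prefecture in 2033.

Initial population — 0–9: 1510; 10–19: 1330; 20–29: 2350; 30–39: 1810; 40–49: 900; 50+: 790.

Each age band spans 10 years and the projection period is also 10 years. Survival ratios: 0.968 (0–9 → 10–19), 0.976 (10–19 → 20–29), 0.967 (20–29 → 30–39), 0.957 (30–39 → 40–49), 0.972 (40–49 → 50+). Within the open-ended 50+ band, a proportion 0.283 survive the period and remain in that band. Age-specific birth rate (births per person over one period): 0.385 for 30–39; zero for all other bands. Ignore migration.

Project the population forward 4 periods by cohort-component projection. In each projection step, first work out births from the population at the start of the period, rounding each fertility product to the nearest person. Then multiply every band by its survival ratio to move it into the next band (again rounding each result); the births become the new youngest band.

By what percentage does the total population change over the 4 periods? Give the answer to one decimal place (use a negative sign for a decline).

-34.3

After projecting period 1:
Births: 1810 × 0.385 = 697
10–19: 1510 × 0.968 = 1462
20–29: 1330 × 0.976 = 1298
30–39: 2350 × 0.967 = 2272
40–49: 1810 × 0.957 = 1732
50+: 900 × 0.972 + 790 × 0.283 = 875 + 224 = 1099
End of period: [697, 1462, 1298, 2272, 1732, 1099]
After projecting period 2:
Births: 2272 × 0.385 = 875
10–19: 697 × 0.968 = 675
20–29: 1462 × 0.976 = 1427
30–39: 1298 × 0.967 = 1255
40–49: 2272 × 0.957 = 2174
50+: 1732 × 0.972 + 1099 × 0.283 = 1684 + 311 = 1995
End of period: [875, 675, 1427, 1255, 2174, 1995]
After projecting period 3:
Births: 1255 × 0.385 = 483
10–19: 875 × 0.968 = 847
20–29: 675 × 0.976 = 659
30–39: 1427 × 0.967 = 1380
40–49: 1255 × 0.957 = 1201
50+: 2174 × 0.972 + 1995 × 0.283 = 2113 + 565 = 2678
End of period: [483, 847, 659, 1380, 1201, 2678]
After projecting period 4:
Births: 1380 × 0.385 = 531
10–19: 483 × 0.968 = 468
20–29: 847 × 0.976 = 827
30–39: 659 × 0.967 = 637
40–49: 1380 × 0.957 = 1321
50+: 1201 × 0.972 + 2678 × 0.283 = 1167 + 758 = 1925
End of period: [531, 468, 827, 637, 1321, 1925]
Total: 8690 → 5709; change = -2981; percentage change = -34.3%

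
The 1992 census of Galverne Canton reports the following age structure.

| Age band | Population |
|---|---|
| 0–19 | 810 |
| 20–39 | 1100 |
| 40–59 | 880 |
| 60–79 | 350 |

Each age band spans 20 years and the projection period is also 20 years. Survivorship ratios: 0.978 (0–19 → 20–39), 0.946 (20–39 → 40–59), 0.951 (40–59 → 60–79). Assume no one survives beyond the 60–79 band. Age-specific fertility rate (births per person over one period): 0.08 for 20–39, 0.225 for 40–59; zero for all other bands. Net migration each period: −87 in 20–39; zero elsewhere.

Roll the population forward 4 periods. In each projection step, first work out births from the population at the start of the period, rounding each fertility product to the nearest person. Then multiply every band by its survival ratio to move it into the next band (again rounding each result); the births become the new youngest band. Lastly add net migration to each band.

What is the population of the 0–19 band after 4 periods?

57

Let band 1 be 0–19 through band 4 = 60–79.
Period 1.
Births: 1100 × 0.08 = 88  |  880 × 0.225 = 198 → 286
Band 2: 810 × 0.978 = 792
Band 3: 1100 × 0.946 = 1041
Band 4: 880 × 0.951 = 837
Net migration: Band 2 − 87 → 705
End of period: [286, 705, 1041, 837]
Period 2.
Births: 705 × 0.08 = 56  |  1041 × 0.225 = 234 → 290
Band 2: 286 × 0.978 = 280
Band 3: 705 × 0.946 = 667
Band 4: 1041 × 0.951 = 990
Net migration: Band 2 − 87 → 193
End of period: [290, 193, 667, 990]
Period 3.
Births: 193 × 0.08 = 15  |  667 × 0.225 = 150 → 165
Band 2: 290 × 0.978 = 284
Band 3: 193 × 0.946 = 183
Band 4: 667 × 0.951 = 634
Net migration: Band 2 − 87 → 197
End of period: [165, 197, 183, 634]
Period 4.
Births: 197 × 0.08 = 16  |  183 × 0.225 = 41 → 57
Band 2: 165 × 0.978 = 161
Band 3: 197 × 0.946 = 186
Band 4: 183 × 0.951 = 174
Net migration: Band 2 − 87 → 74
End of period: [57, 74, 186, 174]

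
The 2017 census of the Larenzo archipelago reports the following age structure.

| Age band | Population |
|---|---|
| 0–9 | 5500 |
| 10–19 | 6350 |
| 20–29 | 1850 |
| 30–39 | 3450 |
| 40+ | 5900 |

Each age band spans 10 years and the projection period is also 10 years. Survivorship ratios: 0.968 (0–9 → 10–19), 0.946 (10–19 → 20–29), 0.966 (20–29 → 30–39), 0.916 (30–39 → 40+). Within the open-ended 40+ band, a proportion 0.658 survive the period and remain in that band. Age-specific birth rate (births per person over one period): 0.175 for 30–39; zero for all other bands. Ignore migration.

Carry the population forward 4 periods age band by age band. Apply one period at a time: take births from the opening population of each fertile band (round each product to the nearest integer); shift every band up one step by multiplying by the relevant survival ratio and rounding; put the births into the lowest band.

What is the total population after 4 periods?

13326

— Period 1 —
Births: 3450 * 0.175 = 604
10–19: 5500 * 0.968 = 5324
20–29: 6350 * 0.946 = 6007
30–39: 1850 * 0.966 = 1787
40+: 3450 * 0.916 + 5900 * 0.658 = 3160 + 3882 = 7042
End of period: [604, 5324, 6007, 1787, 7042]
— Period 2 —
Births: 1787 * 0.175 = 313
10–19: 604 * 0.968 = 585
20–29: 5324 * 0.946 = 5037
30–39: 6007 * 0.966 = 5803
40+: 1787 * 0.916 + 7042 * 0.658 = 1637 + 4634 = 6271
End of period: [313, 585, 5037, 5803, 6271]
— Period 3 —
Births: 5803 * 0.175 = 1016
10–19: 313 * 0.968 = 303
20–29: 585 * 0.946 = 553
30–39: 5037 * 0.966 = 4866
40+: 5803 * 0.916 + 6271 * 0.658 = 5316 + 4126 = 9442
End of period: [1016, 303, 553, 4866, 9442]
— Period 4 —
Births: 4866 * 0.175 = 852
10–19: 1016 * 0.968 = 983
20–29: 303 * 0.946 = 287
30–39: 553 * 0.966 = 534
40+: 4866 * 0.916 + 9442 * 0.658 = 4457 + 6213 = 10670
End of period: [852, 983, 287, 534, 10670]
Total after period 4: 852 + 983 + 287 + 534 + 10670 = 13326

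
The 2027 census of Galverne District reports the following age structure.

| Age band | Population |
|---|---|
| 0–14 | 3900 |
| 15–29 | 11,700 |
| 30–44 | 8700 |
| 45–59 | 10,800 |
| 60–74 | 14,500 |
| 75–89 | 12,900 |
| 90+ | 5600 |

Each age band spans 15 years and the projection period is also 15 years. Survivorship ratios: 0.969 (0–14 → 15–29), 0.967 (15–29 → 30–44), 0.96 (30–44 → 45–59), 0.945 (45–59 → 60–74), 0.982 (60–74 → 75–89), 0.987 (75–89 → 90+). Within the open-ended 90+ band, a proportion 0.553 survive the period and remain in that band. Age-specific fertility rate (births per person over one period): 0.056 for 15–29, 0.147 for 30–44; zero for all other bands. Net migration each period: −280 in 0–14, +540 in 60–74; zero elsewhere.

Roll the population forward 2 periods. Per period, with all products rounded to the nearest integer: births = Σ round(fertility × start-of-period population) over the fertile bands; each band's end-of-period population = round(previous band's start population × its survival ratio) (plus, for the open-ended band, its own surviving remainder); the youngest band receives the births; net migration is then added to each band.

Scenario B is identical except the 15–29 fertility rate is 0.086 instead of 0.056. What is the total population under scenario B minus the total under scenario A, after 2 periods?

Call the groups 1 to 7, youngest first.
Period 1:
Births: 11700 × 0.056 = 655  |  8700 × 0.147 = 1279 → 1934
Group 2: 3900 × 0.969 = 3779
Group 3: 11700 × 0.967 = 11314
Group 4: 8700 × 0.96 = 8352
Group 5: 10800 × 0.945 = 10206
Group 6: 14500 × 0.982 = 14239
Group 7: 12900 × 0.987 + 5600 × 0.553 = 12732 + 3097 = 15829
Net migration: Group 1 − 280 → 1654; Group 5 + 540 → 10746
Giving 1654 / 3779 / 11314 / 8352 / 10746 / 14239 / 15829.
Period 2:
Births: 3779 × 0.056 = 212  |  11314 × 0.147 = 1663 → 1875
Group 2: 1654 × 0.969 = 1603
Group 3: 3779 × 0.967 = 3654
Group 4: 11314 × 0.96 = 10861
Group 5: 8352 × 0.945 = 7893
Group 6: 10746 × 0.982 = 10553
Group 7: 14239 × 0.987 + 15829 × 0.553 = 14054 + 8753 = 22807
Net migration: Group 1 − 280 → 1595; Group 5 + 540 → 8433
Giving 1595 / 1603 / 3654 / 10861 / 8433 / 10553 / 22807.
Scenario A total after 2 periods: 59506
Scenario B projection —
Period 1:
Births: 11700 × 0.086 = 1006  |  8700 × 0.147 = 1279 → 2285
Group 2: 3900 × 0.969 = 3779
Group 3: 11700 × 0.967 = 11314
Group 4: 8700 × 0.96 = 8352
Group 5: 10800 × 0.945 = 10206
Group 6: 14500 × 0.982 = 14239
Group 7: 12900 × 0.987 + 5600 × 0.553 = 12732 + 3097 = 15829
Net migration: Group 1 − 280 → 2005; Group 5 + 540 → 10746
Giving 2005 / 3779 / 11314 / 8352 / 10746 / 14239 / 15829.
Period 2:
Births: 3779 × 0.086 = 325  |  11314 × 0.147 = 1663 → 1988
Group 2: 2005 × 0.969 = 1943
Group 3: 3779 × 0.967 = 3654
Group 4: 11314 × 0.96 = 10861
Group 5: 8352 × 0.945 = 7893
Group 6: 10746 × 0.982 = 10553
Group 7: 14239 × 0.987 + 15829 × 0.553 = 14054 + 8753 = 22807
Net migration: Group 1 − 280 → 1708; Group 5 + 540 → 8433
Giving 1708 / 1943 / 3654 / 10861 / 8433 / 10553 / 22807.
Scenario B total after 2 periods: 59959
Difference B − A = 59959 − 59506 = 453

453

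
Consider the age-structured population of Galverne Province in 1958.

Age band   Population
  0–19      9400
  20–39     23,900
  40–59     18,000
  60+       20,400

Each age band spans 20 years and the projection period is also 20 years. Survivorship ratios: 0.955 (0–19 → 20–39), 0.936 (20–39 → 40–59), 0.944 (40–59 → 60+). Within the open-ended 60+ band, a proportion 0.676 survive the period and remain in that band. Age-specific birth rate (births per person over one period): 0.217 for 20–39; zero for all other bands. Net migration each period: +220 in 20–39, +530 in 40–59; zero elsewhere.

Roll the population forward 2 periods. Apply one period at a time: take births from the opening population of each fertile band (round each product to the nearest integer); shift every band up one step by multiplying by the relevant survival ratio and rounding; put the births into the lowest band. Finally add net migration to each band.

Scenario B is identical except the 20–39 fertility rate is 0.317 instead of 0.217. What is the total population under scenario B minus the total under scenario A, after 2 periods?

3201

— Period 1 —
Births: 23900 * 0.217 = 5186
20–39: 9400 * 0.955 = 8977
40–59: 23900 * 0.936 = 22370
60+: 18000 * 0.944 + 20400 * 0.676 = 16992 + 13790 = 30782
Net migration: 20–39 + 220 → 9197; 40–59 + 530 → 22900
Giving 5186 / 9197 / 22900 / 30782.
— Period 2 —
Births: 9197 * 0.217 = 1996
20–39: 5186 * 0.955 = 4953
40–59: 9197 * 0.936 = 8608
60+: 22900 * 0.944 + 30782 * 0.676 = 21618 + 20809 = 42427
Net migration: 20–39 + 220 → 5173; 40–59 + 530 → 9138
Giving 1996 / 5173 / 9138 / 42427.
Scenario A total after 2 periods: 58734
Scenario B projection —
— Period 1 —
Births: 23900 * 0.317 = 7576
20–39: 9400 * 0.955 = 8977
40–59: 23900 * 0.936 = 22370
60+: 18000 * 0.944 + 20400 * 0.676 = 16992 + 13790 = 30782
Net migration: 20–39 + 220 → 9197; 40–59 + 530 → 22900
Giving 7576 / 9197 / 22900 / 30782.
— Period 2 —
Births: 9197 * 0.317 = 2915
20–39: 7576 * 0.955 = 7235
40–59: 9197 * 0.936 = 8608
60+: 22900 * 0.944 + 30782 * 0.676 = 21618 + 20809 = 42427
Net migration: 20–39 + 220 → 7455; 40–59 + 530 → 9138
Giving 2915 / 7455 / 9138 / 42427.
Scenario B total after 2 periods: 61935
Difference B − A = 61935 − 58734 = 3201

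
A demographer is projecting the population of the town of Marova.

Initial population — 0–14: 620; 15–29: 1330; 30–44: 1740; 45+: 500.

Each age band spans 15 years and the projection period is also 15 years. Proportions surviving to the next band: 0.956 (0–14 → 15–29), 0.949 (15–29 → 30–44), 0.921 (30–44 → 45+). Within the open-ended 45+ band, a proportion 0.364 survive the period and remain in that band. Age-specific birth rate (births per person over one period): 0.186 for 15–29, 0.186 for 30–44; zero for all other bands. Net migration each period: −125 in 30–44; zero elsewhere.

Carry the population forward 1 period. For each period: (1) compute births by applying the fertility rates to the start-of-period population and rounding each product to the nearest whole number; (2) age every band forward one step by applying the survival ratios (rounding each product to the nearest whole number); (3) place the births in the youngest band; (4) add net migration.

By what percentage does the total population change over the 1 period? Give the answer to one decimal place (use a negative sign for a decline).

-2.5

Period 1:
Births: 1330 * 0.186 = 247  |  1740 * 0.186 = 324 — total 571
15–29: 620 * 0.956 = 593
30–44: 1330 * 0.949 = 1262
45+: 1740 * 0.921 + 500 * 0.364 = 1603 + 182 = 1785
Net migration: 30–44 − 125 → 1137
Giving 571 / 593 / 1137 / 1785.
Total: 4190 → 4086; change = -104; percentage change = -2.5%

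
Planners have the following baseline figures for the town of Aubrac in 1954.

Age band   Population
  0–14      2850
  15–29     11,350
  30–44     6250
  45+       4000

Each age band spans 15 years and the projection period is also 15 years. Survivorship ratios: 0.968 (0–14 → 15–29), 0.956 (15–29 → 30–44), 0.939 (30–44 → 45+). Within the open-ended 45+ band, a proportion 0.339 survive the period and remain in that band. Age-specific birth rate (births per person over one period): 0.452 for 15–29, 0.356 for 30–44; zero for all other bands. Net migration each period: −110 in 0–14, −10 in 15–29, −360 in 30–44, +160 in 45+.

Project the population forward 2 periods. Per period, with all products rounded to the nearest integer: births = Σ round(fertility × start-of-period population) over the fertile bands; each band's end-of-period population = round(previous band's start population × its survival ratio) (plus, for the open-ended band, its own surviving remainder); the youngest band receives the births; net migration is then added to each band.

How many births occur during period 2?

4978

Numbering the bands 1..4 from youngest to oldest:
— Period 1 —
Births: 11350 × 0.452 = 5130 ; 6250 × 0.356 = 2225 — total 7355
Band 2: 2850 × 0.968 = 2759
Band 3: 11350 × 0.956 = 10851
Band 4: 6250 × 0.939 + 4000 × 0.339 = 5869 + 1356 = 7225
Net migration: Band 1 − 110 → 7245; Band 2 − 10 → 2749; Band 3 − 360 → 10491; Band 4 + 160 → 7385
End of period: [7245, 2749, 10491, 7385]
— Period 2 —
Births: 2749 × 0.452 = 1243 ; 10491 × 0.356 = 3735 — total 4978
Band 2: 7245 × 0.968 = 7013
Band 3: 2749 × 0.956 = 2628
Band 4: 10491 × 0.939 + 7385 × 0.339 = 9851 + 2504 = 12355
Net migration: Band 1 − 110 → 4868; Band 2 − 10 → 7003; Band 3 − 360 → 2268; Band 4 + 160 → 12515
End of period: [4868, 7003, 2268, 12515]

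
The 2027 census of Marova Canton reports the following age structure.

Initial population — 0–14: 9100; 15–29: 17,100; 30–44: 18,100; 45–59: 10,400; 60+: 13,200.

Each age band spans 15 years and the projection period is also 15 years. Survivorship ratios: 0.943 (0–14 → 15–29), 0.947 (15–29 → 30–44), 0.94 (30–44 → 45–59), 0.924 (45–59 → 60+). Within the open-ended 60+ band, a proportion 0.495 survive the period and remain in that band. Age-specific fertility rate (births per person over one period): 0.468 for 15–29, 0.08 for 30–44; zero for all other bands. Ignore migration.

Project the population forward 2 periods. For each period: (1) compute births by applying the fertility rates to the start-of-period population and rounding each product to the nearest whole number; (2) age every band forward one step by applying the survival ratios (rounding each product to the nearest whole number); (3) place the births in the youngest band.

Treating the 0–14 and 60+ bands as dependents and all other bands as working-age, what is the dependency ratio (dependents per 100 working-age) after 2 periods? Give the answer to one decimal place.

(Bands numbered youngest = 1 to oldest = 5.)
Period 1:
Births: 17100 × 0.468 = 8003 ; 18100 × 0.08 = 1448 → 9451
Band 2: 9100 × 0.943 = 8581
Band 3: 17100 × 0.947 = 16194
Band 4: 18100 × 0.94 = 17014
Band 5: 10400 × 0.924 + 13200 × 0.495 = 9610 + 6534 = 16144
Population now: 0–14=9451, 15–29=8581, 30–44=16194, 45–59=17014, 60+=16144
Period 2:
Births: 8581 × 0.468 = 4016 ; 16194 × 0.08 = 1296 → 5312
Band 2: 9451 × 0.943 = 8912
Band 3: 8581 × 0.947 = 8126
Band 4: 16194 × 0.94 = 15222
Band 5: 17014 × 0.924 + 16144 × 0.495 = 15721 + 7991 = 23712
Population now: 0–14=5312, 15–29=8912, 30–44=8126, 45–59=15222, 60+=23712
Dependents (band 0–14 + band 60+) = 5312 + 23712 = 29024; working-age = 32260; ratio = 29024/32260 × 100 = 90.0

90.0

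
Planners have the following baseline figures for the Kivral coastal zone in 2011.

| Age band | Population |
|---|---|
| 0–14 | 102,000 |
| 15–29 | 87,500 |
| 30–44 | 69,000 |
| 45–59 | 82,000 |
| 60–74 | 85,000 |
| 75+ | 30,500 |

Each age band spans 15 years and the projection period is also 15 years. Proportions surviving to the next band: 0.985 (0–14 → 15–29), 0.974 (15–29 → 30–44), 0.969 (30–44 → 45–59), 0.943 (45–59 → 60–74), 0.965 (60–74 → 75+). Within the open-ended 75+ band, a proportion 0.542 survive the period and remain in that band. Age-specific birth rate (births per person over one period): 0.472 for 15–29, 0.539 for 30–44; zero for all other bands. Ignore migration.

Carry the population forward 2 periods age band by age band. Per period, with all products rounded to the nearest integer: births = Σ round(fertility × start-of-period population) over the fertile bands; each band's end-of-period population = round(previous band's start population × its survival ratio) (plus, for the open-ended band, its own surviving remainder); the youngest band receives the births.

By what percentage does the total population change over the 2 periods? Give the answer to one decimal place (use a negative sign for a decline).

Let band 1 be 0–14 through band 6 = 75+.
After projecting period 1:
Births: 87500 * 0.472 = 41300, 69000 * 0.539 = 37191 → 78491
Band 2: 102000 * 0.985 = 100470
Band 3: 87500 * 0.974 = 85225
Band 4: 69000 * 0.969 = 66861
Band 5: 82000 * 0.943 = 77326
Band 6: 85000 * 0.965 + 30500 * 0.542 = 82025 + 16531 = 98556
End of period: [78491, 100470, 85225, 66861, 77326, 98556]
After projecting period 2:
Births: 100470 * 0.472 = 47422, 85225 * 0.539 = 45936 → 93358
Band 2: 78491 * 0.985 = 77314
Band 3: 100470 * 0.974 = 97858
Band 4: 85225 * 0.969 = 82583
Band 5: 66861 * 0.943 = 63050
Band 6: 77326 * 0.965 + 98556 * 0.542 = 74620 + 53417 = 128037
End of period: [93358, 77314, 97858, 82583, 63050, 128037]
Total: 456000 → 542200; change = 86200; percentage change = 18.9%

18.9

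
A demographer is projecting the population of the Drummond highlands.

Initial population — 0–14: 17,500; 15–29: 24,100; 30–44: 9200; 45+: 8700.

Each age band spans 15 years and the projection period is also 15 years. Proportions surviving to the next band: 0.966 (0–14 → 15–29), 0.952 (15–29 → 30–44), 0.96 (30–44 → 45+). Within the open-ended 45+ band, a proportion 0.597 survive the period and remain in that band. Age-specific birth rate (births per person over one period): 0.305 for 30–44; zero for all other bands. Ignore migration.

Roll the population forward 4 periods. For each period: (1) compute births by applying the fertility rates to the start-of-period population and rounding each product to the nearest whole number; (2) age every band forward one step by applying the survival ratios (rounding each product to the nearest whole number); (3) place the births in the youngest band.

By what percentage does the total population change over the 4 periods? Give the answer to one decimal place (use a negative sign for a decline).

-42.0

Let band 1 be 0–14 through band 4 = 45+.
Period 1.
Births: 9200 * 0.305 = 2806
Band 2: 17500 * 0.966 = 16905
Band 3: 24100 * 0.952 = 22943
Band 4: 9200 * 0.96 + 8700 * 0.597 = 8832 + 5194 = 14026
→ [2806, 16905, 22943, 14026]
Period 2.
Births: 22943 * 0.305 = 6998
Band 2: 2806 * 0.966 = 2711
Band 3: 16905 * 0.952 = 16094
Band 4: 22943 * 0.96 + 14026 * 0.597 = 22025 + 8374 = 30399
→ [6998, 2711, 16094, 30399]
Period 3.
Births: 16094 * 0.305 = 4909
Band 2: 6998 * 0.966 = 6760
Band 3: 2711 * 0.952 = 2581
Band 4: 16094 * 0.96 + 30399 * 0.597 = 15450 + 18148 = 33598
→ [4909, 6760, 2581, 33598]
Period 4.
Births: 2581 * 0.305 = 787
Band 2: 4909 * 0.966 = 4742
Band 3: 6760 * 0.952 = 6436
Band 4: 2581 * 0.96 + 33598 * 0.597 = 2478 + 20058 = 22536
→ [787, 4742, 6436, 22536]
Total: 59500 → 34501; change = -24999; percentage change = -42.0%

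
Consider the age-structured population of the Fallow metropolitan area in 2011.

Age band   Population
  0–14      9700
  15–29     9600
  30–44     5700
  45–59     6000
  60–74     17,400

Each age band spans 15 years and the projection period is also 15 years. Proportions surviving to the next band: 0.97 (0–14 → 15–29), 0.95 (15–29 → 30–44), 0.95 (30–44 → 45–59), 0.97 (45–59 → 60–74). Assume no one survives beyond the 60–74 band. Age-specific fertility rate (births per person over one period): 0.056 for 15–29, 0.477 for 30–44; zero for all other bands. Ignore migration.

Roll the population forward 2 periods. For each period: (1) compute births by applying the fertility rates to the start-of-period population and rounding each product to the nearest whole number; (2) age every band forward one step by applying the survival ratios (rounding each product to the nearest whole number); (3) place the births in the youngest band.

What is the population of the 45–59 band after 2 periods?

Let band 1 be 0–14 through band 5 = 60–74.
After projecting period 1:
Births: 9600 × 0.056 = 538 ; 5700 × 0.477 = 2719 → total 3257
Band 2: 9700 × 0.97 = 9409
Band 3: 9600 × 0.95 = 9120
Band 4: 5700 × 0.95 = 5415
Band 5: 6000 × 0.97 = 5820
Giving 3257 / 9409 / 9120 / 5415 / 5820.
After projecting period 2:
Births: 9409 × 0.056 = 527 ; 9120 × 0.477 = 4350 → total 4877
Band 2: 3257 × 0.97 = 3159
Band 3: 9409 × 0.95 = 8939
Band 4: 9120 × 0.95 = 8664
Band 5: 5415 × 0.97 = 5253
Giving 4877 / 3159 / 8939 / 8664 / 5253.

8664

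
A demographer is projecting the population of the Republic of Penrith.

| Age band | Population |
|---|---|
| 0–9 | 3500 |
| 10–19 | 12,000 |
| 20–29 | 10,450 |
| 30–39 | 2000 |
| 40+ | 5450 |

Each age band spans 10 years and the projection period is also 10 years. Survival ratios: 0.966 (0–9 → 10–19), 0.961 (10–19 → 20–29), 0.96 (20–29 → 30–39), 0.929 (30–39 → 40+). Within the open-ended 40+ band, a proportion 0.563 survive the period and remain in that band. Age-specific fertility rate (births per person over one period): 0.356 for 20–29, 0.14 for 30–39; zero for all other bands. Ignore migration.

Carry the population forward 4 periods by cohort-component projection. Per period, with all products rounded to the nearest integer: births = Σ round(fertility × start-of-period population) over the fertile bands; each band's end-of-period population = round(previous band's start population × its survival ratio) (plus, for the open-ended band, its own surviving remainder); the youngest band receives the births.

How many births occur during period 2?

Call the bands 1 to 5, youngest first.
Period 1:
Births: 10450 × 0.356 = 3720  |  2000 × 0.14 = 280 → total 4000
Band 2: 3500 × 0.966 = 3381
Band 3: 12000 × 0.961 = 11532
Band 4: 10450 × 0.96 = 10032
Band 5: 2000 × 0.929 + 5450 × 0.563 = 1858 + 3068 = 4926
End of period: [4000, 3381, 11532, 10032, 4926]
Period 2:
Births: 11532 × 0.356 = 4105  |  10032 × 0.14 = 1404 → total 5509
Band 2: 4000 × 0.966 = 3864
Band 3: 3381 × 0.961 = 3249
Band 4: 11532 × 0.96 = 11071
Band 5: 10032 × 0.929 + 4926 × 0.563 = 9320 + 2773 = 12093
End of period: [5509, 3864, 3249, 11071, 12093]

5509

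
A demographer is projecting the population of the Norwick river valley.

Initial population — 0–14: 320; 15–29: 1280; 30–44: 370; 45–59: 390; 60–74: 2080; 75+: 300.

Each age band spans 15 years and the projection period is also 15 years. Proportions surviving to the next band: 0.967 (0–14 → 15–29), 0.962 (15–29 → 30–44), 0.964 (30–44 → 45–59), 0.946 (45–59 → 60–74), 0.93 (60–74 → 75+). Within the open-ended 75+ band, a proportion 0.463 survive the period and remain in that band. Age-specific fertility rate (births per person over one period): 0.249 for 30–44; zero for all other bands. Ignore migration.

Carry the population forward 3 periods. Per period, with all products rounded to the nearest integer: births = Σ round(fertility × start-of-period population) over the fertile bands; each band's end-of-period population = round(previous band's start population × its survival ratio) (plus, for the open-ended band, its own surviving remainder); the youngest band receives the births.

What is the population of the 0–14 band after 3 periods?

Let band 1 be 0–14 through band 6 = 75+.
Period 1:
Births: 370 × 0.249 = 92
Band 2: 320 × 0.967 = 309
Band 3: 1280 × 0.962 = 1231
Band 4: 370 × 0.964 = 357
Band 5: 390 × 0.946 = 369
Band 6: 2080 × 0.93 + 300 × 0.463 = 1934 + 139 = 2073
Giving 92 / 309 / 1231 / 357 / 369 / 2073.
Period 2:
Births: 1231 × 0.249 = 307
Band 2: 92 × 0.967 = 89
Band 3: 309 × 0.962 = 297
Band 4: 1231 × 0.964 = 1187
Band 5: 357 × 0.946 = 338
Band 6: 369 × 0.93 + 2073 × 0.463 = 343 + 960 = 1303
Giving 307 / 89 / 297 / 1187 / 338 / 1303.
Period 3:
Births: 297 × 0.249 = 74
Band 2: 307 × 0.967 = 297
Band 3: 89 × 0.962 = 86
Band 4: 297 × 0.964 = 286
Band 5: 1187 × 0.946 = 1123
Band 6: 338 × 0.93 + 1303 × 0.463 = 314 + 603 = 917
Giving 74 / 297 / 86 / 286 / 1123 / 917.

74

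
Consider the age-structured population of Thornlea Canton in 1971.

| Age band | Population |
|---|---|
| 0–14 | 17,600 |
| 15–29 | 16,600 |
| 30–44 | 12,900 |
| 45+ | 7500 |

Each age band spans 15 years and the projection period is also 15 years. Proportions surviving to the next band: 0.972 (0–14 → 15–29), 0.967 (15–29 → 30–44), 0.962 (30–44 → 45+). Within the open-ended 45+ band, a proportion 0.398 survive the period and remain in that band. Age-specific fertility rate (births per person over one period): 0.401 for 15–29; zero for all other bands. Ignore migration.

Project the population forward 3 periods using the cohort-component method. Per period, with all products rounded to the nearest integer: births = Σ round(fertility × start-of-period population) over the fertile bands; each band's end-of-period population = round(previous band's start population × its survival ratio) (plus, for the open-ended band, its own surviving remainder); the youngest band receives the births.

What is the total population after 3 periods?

[period 1]
Births: 16600 × 0.401 = 6657
15–29: 17600 × 0.972 = 17107
30–44: 16600 × 0.967 = 16052
45+: 12900 × 0.962 + 7500 × 0.398 = 12410 + 2985 = 15395
End of period: [6657, 17107, 16052, 15395]
[period 2]
Births: 17107 × 0.401 = 6860
15–29: 6657 × 0.972 = 6471
30–44: 17107 × 0.967 = 16542
45+: 16052 × 0.962 + 15395 × 0.398 = 15442 + 6127 = 21569
End of period: [6860, 6471, 16542, 21569]
[period 3]
Births: 6471 × 0.401 = 2595
15–29: 6860 × 0.972 = 6668
30–44: 6471 × 0.967 = 6257
45+: 16542 × 0.962 + 21569 × 0.398 = 15913 + 8584 = 24497
End of period: [2595, 6668, 6257, 24497]
Total after period 3: 2595 + 6668 + 6257 + 24497 = 40017

40017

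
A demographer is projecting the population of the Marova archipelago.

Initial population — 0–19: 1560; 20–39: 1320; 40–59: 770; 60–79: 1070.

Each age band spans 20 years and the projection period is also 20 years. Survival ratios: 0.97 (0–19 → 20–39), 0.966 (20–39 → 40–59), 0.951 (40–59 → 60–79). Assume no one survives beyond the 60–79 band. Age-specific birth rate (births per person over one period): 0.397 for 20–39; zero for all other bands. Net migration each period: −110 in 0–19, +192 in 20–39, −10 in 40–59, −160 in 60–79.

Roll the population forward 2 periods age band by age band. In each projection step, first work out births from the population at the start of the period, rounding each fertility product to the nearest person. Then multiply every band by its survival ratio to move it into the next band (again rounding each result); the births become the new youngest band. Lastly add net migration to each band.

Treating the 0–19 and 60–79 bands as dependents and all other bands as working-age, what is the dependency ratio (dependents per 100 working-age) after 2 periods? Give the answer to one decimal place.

Call the bands 1 to 4, youngest first.
Period 1.
Births: 1320 × 0.397 = 524
Band 2: 1560 × 0.97 = 1513
Band 3: 1320 × 0.966 = 1275
Band 4: 770 × 0.951 = 732
Net migration: Band 1 − 110 → 414; Band 2 + 192 → 1705; Band 3 − 10 → 1265; Band 4 − 160 → 572
Population now: 0–19=414, 20–39=1705, 40–59=1265, 60–79=572
Period 2.
Births: 1705 × 0.397 = 677
Band 2: 414 × 0.97 = 402
Band 3: 1705 × 0.966 = 1647
Band 4: 1265 × 0.951 = 1203
Net migration: Band 1 − 110 → 567; Band 2 + 192 → 594; Band 3 − 10 → 1637; Band 4 − 160 → 1043
Population now: 0–19=567, 20–39=594, 40–59=1637, 60–79=1043
Dependents (band 0–19 + band 60–79) = 567 + 1043 = 1610; working-age = 2231; ratio = 1610/2231 × 100 = 72.2

72.2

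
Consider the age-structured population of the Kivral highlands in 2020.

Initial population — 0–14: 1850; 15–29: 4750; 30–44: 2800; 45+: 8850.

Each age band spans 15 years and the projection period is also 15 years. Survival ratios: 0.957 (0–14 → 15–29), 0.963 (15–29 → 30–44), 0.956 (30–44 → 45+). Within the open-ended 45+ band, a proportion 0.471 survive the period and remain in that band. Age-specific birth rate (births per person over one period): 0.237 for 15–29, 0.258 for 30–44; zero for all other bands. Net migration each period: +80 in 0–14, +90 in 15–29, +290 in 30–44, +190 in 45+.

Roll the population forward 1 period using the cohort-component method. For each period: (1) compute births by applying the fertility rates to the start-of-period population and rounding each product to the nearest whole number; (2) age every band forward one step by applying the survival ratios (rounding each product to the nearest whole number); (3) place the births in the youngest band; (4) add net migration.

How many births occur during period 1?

Let group 1 be 0–14 through group 4 = 45+.
Period 1.
Births: 4750 × 0.237 = 1126, 2800 × 0.258 = 722 → total 1848
Group 2: 1850 × 0.957 = 1770
Group 3: 4750 × 0.963 = 4574
Group 4: 2800 × 0.956 + 8850 × 0.471 = 2677 + 4168 = 6845
Net migration: Group 1 + 80 → 1928; Group 2 + 90 → 1860; Group 3 + 290 → 4864; Group 4 + 190 → 7035
End of period: [1928, 1860, 4864, 7035]

1848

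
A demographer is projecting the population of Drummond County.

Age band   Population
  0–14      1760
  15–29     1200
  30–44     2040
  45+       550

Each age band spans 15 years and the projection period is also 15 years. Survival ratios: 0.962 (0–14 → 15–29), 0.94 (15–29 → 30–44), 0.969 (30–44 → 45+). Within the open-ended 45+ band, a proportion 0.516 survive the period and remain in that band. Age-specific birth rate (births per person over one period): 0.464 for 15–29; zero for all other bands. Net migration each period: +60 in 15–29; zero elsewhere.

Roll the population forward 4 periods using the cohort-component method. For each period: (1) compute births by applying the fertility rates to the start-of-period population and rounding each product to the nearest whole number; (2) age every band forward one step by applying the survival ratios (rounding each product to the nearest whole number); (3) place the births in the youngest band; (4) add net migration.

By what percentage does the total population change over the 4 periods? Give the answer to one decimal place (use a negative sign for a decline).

-37.4

Numbering the bands 1..4 from youngest to oldest:
[period 1]
Births: 1200 * 0.464 = 557
Band 2: 1760 * 0.962 = 1693
Band 3: 1200 * 0.94 = 1128
Band 4: 2040 * 0.969 + 550 * 0.516 = 1977 + 284 = 2261
Net migration: Band 2 + 60 → 1753
End of period: [557, 1753, 1128, 2261]
[period 2]
Births: 1753 * 0.464 = 813
Band 2: 557 * 0.962 = 536
Band 3: 1753 * 0.94 = 1648
Band 4: 1128 * 0.969 + 2261 * 0.516 = 1093 + 1167 = 2260
Net migration: Band 2 + 60 → 596
End of period: [813, 596, 1648, 2260]
[period 3]
Births: 596 * 0.464 = 277
Band 2: 813 * 0.962 = 782
Band 3: 596 * 0.94 = 560
Band 4: 1648 * 0.969 + 2260 * 0.516 = 1597 + 1166 = 2763
Net migration: Band 2 + 60 → 842
End of period: [277, 842, 560, 2763]
[period 4]
Births: 842 * 0.464 = 391
Band 2: 277 * 0.962 = 266
Band 3: 842 * 0.94 = 791
Band 4: 560 * 0.969 + 2763 * 0.516 = 543 + 1426 = 1969
Net migration: Band 2 + 60 → 326
End of period: [391, 326, 791, 1969]
Total: 5550 → 3477; change = -2073; percentage change = -37.4%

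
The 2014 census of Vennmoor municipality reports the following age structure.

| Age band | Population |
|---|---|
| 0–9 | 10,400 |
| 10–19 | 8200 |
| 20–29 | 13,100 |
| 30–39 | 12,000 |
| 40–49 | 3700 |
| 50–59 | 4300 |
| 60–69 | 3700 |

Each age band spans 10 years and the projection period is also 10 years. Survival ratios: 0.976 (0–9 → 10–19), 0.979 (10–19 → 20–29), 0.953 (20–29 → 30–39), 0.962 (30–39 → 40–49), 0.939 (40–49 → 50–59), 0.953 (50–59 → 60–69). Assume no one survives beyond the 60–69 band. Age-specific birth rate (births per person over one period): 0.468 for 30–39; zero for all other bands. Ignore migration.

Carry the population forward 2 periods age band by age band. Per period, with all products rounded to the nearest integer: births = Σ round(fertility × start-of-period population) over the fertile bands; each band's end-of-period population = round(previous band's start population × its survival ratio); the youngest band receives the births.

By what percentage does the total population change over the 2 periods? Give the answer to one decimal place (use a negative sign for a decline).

After projecting period 1:
Births: 12000 * 0.468 = 5616
10–19: 10400 * 0.976 = 10150
20–29: 8200 * 0.979 = 8028
30–39: 13100 * 0.953 = 12484
40–49: 12000 * 0.962 = 11544
50–59: 3700 * 0.939 = 3474
60–69: 4300 * 0.953 = 4098
Population now: 0–9=5616, 10–19=10150, 20–29=8028, 30–39=12484, 40–49=11544, 50–59=3474, 60–69=4098
After projecting period 2:
Births: 12484 * 0.468 = 5843
10–19: 5616 * 0.976 = 5481
20–29: 10150 * 0.979 = 9937
30–39: 8028 * 0.953 = 7651
40–49: 12484 * 0.962 = 12010
50–59: 11544 * 0.939 = 10840
60–69: 3474 * 0.953 = 3311
Population now: 0–9=5843, 10–19=5481, 20–29=9937, 30–39=7651, 40–49=12010, 50–59=10840, 60–69=3311
Total: 55400 → 55073; change = -327; percentage change = -0.6%

-0.6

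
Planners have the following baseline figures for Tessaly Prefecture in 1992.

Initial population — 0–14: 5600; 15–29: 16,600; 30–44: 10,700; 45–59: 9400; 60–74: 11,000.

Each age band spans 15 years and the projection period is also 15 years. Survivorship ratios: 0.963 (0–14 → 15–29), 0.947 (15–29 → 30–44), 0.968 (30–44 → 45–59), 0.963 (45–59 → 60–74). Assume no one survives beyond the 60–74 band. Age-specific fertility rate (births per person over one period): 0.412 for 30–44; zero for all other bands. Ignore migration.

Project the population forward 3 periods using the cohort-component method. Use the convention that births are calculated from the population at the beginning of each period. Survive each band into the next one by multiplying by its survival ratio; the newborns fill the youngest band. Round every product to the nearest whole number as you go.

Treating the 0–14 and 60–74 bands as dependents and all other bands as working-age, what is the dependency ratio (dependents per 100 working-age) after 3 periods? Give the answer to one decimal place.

110.2

(Bands numbered youngest = 1 to oldest = 5.)
Period 1:
Births: 10700 × 0.412 = 4408
Band 2: 5600 × 0.963 = 5393
Band 3: 16600 × 0.947 = 15720
Band 4: 10700 × 0.968 = 10358
Band 5: 9400 × 0.963 = 9052
Giving 4408 / 5393 / 15720 / 10358 / 9052.
Period 2:
Births: 15720 × 0.412 = 6477
Band 2: 4408 × 0.963 = 4245
Band 3: 5393 × 0.947 = 5107
Band 4: 15720 × 0.968 = 15217
Band 5: 10358 × 0.963 = 9975
Giving 6477 / 4245 / 5107 / 15217 / 9975.
Period 3:
Births: 5107 × 0.412 = 2104
Band 2: 6477 × 0.963 = 6237
Band 3: 4245 × 0.947 = 4020
Band 4: 5107 × 0.968 = 4944
Band 5: 15217 × 0.963 = 14654
Giving 2104 / 6237 / 4020 / 4944 / 14654.
Dependents (band 0–14 + band 60–74) = 2104 + 14654 = 16758; working-age = 15201; ratio = 16758/15201 × 100 = 110.2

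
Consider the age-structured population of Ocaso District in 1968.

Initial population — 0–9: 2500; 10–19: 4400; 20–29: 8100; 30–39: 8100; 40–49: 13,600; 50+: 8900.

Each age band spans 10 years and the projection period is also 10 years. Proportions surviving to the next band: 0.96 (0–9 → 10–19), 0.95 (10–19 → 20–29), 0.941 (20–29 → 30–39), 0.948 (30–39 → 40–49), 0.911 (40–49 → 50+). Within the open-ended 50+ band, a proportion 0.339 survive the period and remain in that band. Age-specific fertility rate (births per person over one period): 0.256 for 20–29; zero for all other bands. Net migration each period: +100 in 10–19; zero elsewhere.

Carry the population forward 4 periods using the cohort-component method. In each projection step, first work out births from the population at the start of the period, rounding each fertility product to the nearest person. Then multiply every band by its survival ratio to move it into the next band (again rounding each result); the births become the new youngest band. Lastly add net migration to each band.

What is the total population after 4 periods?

Period 1:
Births: 8100 × 0.256 = 2074
10–19: 2500 × 0.96 = 2400
20–29: 4400 × 0.95 = 4180
30–39: 8100 × 0.941 = 7622
40–49: 8100 × 0.948 = 7679
50+: 13600 × 0.911 + 8900 × 0.339 = 12390 + 3017 = 15407
Net migration: 10–19 + 100 → 2500
End of period: [2074, 2500, 4180, 7622, 7679, 15407]
Period 2:
Births: 4180 × 0.256 = 1070
10–19: 2074 × 0.96 = 1991
20–29: 2500 × 0.95 = 2375
30–39: 4180 × 0.941 = 3933
40–49: 7622 × 0.948 = 7226
50+: 7679 × 0.911 + 15407 × 0.339 = 6996 + 5223 = 12219
Net migration: 10–19 + 100 → 2091
End of period: [1070, 2091, 2375, 3933, 7226, 12219]
Period 3:
Births: 2375 × 0.256 = 608
10–19: 1070 × 0.96 = 1027
20–29: 2091 × 0.95 = 1986
30–39: 2375 × 0.941 = 2235
40–49: 3933 × 0.948 = 3728
50+: 7226 × 0.911 + 12219 × 0.339 = 6583 + 4142 = 10725
Net migration: 10–19 + 100 → 1127
End of period: [608, 1127, 1986, 2235, 3728, 10725]
Period 4:
Births: 1986 × 0.256 = 508
10–19: 608 × 0.96 = 584
20–29: 1127 × 0.95 = 1071
30–39: 1986 × 0.941 = 1869
40–49: 2235 × 0.948 = 2119
50+: 3728 × 0.911 + 10725 × 0.339 = 3396 + 3636 = 7032
Net migration: 10–19 + 100 → 684
End of period: [508, 684, 1071, 1869, 2119, 7032]
Total after period 4: 508 + 684 + 1071 + 1869 + 2119 + 7032 = 13283

13283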